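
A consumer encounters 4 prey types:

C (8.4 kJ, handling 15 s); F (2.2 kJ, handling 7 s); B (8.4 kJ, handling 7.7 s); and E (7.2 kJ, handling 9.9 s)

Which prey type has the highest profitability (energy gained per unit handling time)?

Profitability E/h (kJ/s): C = 8.4/15 = 0.56, F = 2.2/7 = 0.314, B = 8.4/7.7 = 1.09, E = 7.2/9.9 = 0.727.
Ranked: B > E > C > F.

B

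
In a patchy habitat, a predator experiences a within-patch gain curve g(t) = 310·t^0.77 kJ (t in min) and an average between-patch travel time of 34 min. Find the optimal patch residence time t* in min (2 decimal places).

Optimal t* satisfies g'(t*) = g(t*)/(T + t*).
g'(t) = 0.77·310·t^-0.23. Setting 0.77·310·t^-0.23 = 310·t^0.77/(34+t) gives 0.77(34+t) = t, so 0.23·t = 0.77×34.
t* = 0.77×34/0.23 = 113.8 min.

113.83 min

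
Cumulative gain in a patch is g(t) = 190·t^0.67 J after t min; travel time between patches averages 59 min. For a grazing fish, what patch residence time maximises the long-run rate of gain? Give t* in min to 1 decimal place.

119.8 min

Maximise g(t)/(T+t): set derivative to zero → g'(t)(T+t) = g(t).
g'(t) = 0.67·190·t^-0.33. Setting 0.67·190·t^-0.33 = 190·t^0.67/(59+t) gives 0.67(59+t) = t, so 0.33·t = 0.67×59.
t* = 0.67×59/0.33 = 119.8 min.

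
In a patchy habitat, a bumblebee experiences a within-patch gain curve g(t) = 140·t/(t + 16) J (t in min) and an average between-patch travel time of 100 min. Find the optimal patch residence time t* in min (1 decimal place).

40.0 min

Maximise g(t)/(T+t): set derivative to zero → g'(t)(T+t) = g(t).
g'(t) = 140·16/(t + 16)². Setting 140·16/(t+16)² = 140t/[(t+16)(100+t)] gives 16(100+t) = t(t+16), so t² = 16×100 = 1600.
t* = √1600 = 40 min.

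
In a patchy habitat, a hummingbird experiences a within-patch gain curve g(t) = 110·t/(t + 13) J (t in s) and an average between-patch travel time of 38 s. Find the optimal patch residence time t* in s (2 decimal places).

Optimal t* satisfies g'(t*) = g(t*)/(T + t*).
g'(t) = 110·13/(t + 13)². Setting 110·13/(t+13)² = 110t/[(t+13)(38+t)] gives 13(38+t) = t(t+13), so t² = 13×38 = 494.
t* = √494 = 22.23 s.

22.23 s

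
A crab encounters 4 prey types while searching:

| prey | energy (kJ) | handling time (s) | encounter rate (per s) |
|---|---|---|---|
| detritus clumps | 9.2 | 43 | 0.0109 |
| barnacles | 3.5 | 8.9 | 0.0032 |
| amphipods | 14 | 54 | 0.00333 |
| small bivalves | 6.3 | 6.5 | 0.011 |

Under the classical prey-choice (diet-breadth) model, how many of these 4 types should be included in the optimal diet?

E/h in descending order: small bivalves 0.969, barnacles 0.393, amphipods 0.259, detritus clumps 0.214 kJ/s. The optimal diet is the largest prefix of this list for which every included type satisfies E_i/h_i > R on the types above it.
Rate on top 1: 0.06468. barnacles: 0.393 > 0.06468 → include.
Rate on top 2: 0.07318. amphipods: 0.259 > 0.07318 → include.
Rate on top 3: 0.09933. detritus clumps: 0.214 > 0.09933 → include.
Optimal diet: small bivalves, barnacles, amphipods, detritus clumps — 4 of 4 types.

4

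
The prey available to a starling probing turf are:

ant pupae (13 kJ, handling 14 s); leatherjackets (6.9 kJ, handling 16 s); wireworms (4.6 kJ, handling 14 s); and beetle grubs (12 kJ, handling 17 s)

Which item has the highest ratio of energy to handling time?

ant pupae

In descending order of E/h:
ant pupae: 13/14 = 0.929 kJ/s
beetle grubs: 12/17 = 0.706 kJ/s
leatherjackets: 6.9/16 = 0.431 kJ/s
wireworms: 4.6/14 = 0.329 kJ/s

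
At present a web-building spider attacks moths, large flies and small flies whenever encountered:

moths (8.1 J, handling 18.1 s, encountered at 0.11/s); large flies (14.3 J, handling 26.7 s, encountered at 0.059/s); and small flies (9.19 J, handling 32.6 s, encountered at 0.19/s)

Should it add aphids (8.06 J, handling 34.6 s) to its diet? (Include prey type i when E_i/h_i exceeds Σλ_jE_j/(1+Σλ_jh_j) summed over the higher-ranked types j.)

No

Intake rate on the current diet: R = (0.11×8.1 + 0.059×14.3 + 0.19×9.19) / (1 + 0.11×18.1 + 0.059×26.7 + 0.19×32.6) = 3.481/10.76 = 0.3235 J/s.
Profitability of aphids: 8.06/34.6 = 0.2329 J/s.
Since 0.2329 < R, time spent handling aphids is better spent searching.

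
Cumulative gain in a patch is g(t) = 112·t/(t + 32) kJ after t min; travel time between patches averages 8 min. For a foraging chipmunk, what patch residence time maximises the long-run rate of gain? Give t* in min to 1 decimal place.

16.0 min

By the marginal value theorem, leave when the instantaneous gain rate g'(t) equals the habitat-wide average g(t)/(T + t).
g'(t) = 112·32/(t + 32)². Setting 112·32/(t+32)² = 112t/[(t+32)(8+t)] gives 32(8+t) = t(t+32), so t² = 32×8 = 256.
t* = √256 = 16 min.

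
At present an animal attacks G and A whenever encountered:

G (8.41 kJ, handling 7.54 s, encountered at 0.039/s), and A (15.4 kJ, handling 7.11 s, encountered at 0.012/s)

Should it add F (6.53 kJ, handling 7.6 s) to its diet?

Yes

Intake rate on the current diet: R = (0.039×8.41 + 0.012×15.4) / (1 + 0.039×7.54 + 0.012×7.11) = 0.5128/1.379 = 0.3718 kJ/s.
F: E/h = 6.53/7.6 = 0.8592 kJ/s.
Since 0.8592 > R, including F increases the long-run rate.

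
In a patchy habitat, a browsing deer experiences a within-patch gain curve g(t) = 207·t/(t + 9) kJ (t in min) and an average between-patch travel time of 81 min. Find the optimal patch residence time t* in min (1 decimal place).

27.0 min

By the marginal value theorem, leave when the instantaneous gain rate g'(t) equals the habitat-wide average g(t)/(T + t).
g'(t) = 207·9/(t + 9)². Setting 207·9/(t+9)² = 207t/[(t+9)(81+t)] gives 9(81+t) = t(t+9), so t² = 9×81 = 729.
t* = √729 = 27 min.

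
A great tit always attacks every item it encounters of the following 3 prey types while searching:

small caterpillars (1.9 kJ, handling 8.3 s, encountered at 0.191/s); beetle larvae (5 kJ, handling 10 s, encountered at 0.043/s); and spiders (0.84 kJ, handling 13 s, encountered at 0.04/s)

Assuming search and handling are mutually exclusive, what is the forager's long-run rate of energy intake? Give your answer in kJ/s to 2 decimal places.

Energy encountered per unit search time: 0.191×1.9 + 0.043×5 + 0.04×0.84 = 0.6115 kJ/s.
Handling time per unit search time: 0.191×8.3 + 0.043×10 + 0.04×13 = 2.535.
Rate = 0.6115/(1 + 2.535) = 0.173 kJ/s.

0.17 kJ/s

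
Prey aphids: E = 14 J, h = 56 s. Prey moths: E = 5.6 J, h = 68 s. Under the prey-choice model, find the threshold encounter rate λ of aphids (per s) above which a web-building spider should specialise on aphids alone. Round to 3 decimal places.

0.009 per s

At the threshold, the rate on aphids alone equals the profitability of moths: λ·14/(1 + λ·56) = 5.6/68 = 0.08235.
Rearranging, λ(14 − 0.08235×56) = 0.08235, so λ = 0.08235/9.388 = 0.008772 per s.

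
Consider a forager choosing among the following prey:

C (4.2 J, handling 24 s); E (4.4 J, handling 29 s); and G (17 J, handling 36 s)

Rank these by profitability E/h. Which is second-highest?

C

In descending order of E/h:
G: 17/36 = 0.472 J/s
C: 4.2/24 = 0.175 J/s
E: 4.4/29 = 0.152 J/s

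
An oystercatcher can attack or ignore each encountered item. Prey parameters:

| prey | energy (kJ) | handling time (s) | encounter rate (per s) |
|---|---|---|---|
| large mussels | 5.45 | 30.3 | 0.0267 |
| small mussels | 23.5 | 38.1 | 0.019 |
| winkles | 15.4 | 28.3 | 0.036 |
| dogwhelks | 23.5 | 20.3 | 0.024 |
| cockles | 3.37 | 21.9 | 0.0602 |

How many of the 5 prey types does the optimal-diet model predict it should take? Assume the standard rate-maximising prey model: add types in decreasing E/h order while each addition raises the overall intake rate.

3

Rank by E/h (kJ/s): dogwhelks 1.16, small mussels 0.617, winkles 0.544, large mussels 0.18, cockles 0.154. Include each in turn until the next type's E/h falls below the running intake rate.
Rate on top 1: 0.3792. small mussels: 0.617 > 0.3792 → include.
Rate on top 2: 0.457. winkles: 0.544 > 0.457 → include.
Rate on top 3: 0.4845. large mussels: 0.18 < 0.4845 → exclude; stop.
Optimal diet: dogwhelks, small mussels, winkles — 3 of 5 types.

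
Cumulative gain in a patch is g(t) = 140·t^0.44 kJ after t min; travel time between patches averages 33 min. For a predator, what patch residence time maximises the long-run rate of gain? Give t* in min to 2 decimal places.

Maximise g(t)/(T+t): set derivative to zero → g'(t)(T+t) = g(t).
g'(t) = 0.44·140·t^-0.56. Setting 0.44·140·t^-0.56 = 140·t^0.44/(33+t) gives 0.44(33+t) = t, so 0.56·t = 0.44×33.
t* = 0.44×33/0.56 = 25.93 min.

25.93 min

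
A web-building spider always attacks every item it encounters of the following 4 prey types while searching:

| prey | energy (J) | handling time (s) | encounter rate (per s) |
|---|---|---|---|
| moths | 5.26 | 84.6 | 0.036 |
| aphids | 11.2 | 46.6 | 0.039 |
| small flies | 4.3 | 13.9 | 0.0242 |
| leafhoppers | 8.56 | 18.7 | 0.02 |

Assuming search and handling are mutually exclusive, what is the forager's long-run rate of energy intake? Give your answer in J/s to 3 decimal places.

Energy encountered per unit search time: 0.036×5.26 + 0.039×11.2 + 0.0242×4.3 + 0.02×8.56 = 0.9014 J/s.
Handling time per unit search time: 0.036×84.6 + 0.039×46.6 + 0.0242×13.9 + 0.02×18.7 = 5.573.
Rate = 0.9014/(1 + 5.573) = 0.1371 J/s.

0.137 J/s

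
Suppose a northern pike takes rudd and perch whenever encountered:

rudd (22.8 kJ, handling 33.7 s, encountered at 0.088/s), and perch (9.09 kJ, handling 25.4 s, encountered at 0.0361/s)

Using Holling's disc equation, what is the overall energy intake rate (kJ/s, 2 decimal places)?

0.48 kJ/s

R = (0.088×22.8 + 0.0361×9.09) / (1 + 0.088×33.7 + 0.0361×25.4) = 2.335/4.883 = 0.4781 kJ/s.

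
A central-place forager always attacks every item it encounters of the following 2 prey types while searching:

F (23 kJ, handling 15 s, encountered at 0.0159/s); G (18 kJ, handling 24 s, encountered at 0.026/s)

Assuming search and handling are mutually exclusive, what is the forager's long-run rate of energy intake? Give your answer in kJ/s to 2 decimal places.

Energy encountered per unit search time: 0.0159×23 + 0.026×18 = 0.8337 kJ/s.
Handling time per unit search time: 0.0159×15 + 0.026×24 = 0.8625.
Rate = 0.8337/(1 + 0.8625) = 0.4476 kJ/s.

0.45 kJ/s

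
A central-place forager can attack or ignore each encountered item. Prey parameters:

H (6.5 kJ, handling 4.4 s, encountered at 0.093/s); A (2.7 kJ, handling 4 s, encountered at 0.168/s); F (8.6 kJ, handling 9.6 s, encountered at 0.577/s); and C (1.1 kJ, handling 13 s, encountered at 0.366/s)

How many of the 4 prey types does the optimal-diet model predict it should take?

Rank by E/h (kJ/s): H 1.48, F 0.896, A 0.675, C 0.0846. Include each in turn until the next type's E/h falls below the running intake rate.
Rate on top 1: 0.429. F: 0.896 > 0.429 → include.
Rate on top 2: 0.8011. A: 0.675 < 0.8011 → exclude; stop.
Optimal diet: H, F — 2 of 4 types.

2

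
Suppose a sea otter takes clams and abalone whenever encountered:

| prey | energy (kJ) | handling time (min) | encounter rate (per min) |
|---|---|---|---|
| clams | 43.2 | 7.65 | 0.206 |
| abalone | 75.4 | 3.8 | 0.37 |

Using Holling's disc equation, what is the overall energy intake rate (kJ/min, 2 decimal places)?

9.24 kJ/min

R = Σλ_iE_i / (1 + Σλ_ih_i)
Numerator: 0.206×43.2 + 0.37×75.4 = 36.8
Denominator: 1 + 0.206×7.65 + 0.37×3.8 = 3.982
R = 36.8/3.982 = 9.241 kJ/min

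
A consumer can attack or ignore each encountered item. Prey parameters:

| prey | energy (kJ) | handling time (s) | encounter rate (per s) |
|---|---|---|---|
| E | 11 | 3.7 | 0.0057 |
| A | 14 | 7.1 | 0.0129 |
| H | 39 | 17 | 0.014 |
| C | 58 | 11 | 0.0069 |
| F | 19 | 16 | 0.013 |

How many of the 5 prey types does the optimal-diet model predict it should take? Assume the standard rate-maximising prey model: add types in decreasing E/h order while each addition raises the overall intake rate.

5

Rank by E/h (kJ/s): C 5.27, E 2.97, H 2.29, A 1.97, F 1.19. Include each in turn until the next type's E/h falls below the running intake rate.
Rate on top 1: 0.372. E: 2.97 > 0.372 → include.
Rate on top 2: 0.422. H: 2.29 > 0.422 → include.
Rate on top 3: 0.7557. A: 1.97 > 0.7557 → include.
Rate on top 4: 0.8338. F: 1.19 > 0.8338 → include.
Optimal diet: C, E, H, A, F — 5 of 5 types.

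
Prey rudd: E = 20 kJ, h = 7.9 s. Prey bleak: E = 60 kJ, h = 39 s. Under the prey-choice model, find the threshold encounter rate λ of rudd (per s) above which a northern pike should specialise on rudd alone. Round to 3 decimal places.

Drop bleak once their profitability E₂/h₂ falls below the rate achievable on rudd alone: E₂/h₂ = λE₁/(1 + λh₁).
Solve for λ: λE₁h₂ = E₂(1 + λh₁) → λ(E₁h₂ − E₂h₁) = E₂ → λ = E₂/(E₁h₂ − E₂h₁).
λ = 60/(20×39 − 60×7.9) = 60/306 = 0.1961 per s.

0.196 per s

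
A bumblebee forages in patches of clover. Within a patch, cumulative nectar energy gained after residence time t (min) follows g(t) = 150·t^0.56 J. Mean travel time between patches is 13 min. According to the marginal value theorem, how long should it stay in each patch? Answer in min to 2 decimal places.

16.55 min

Optimal t* satisfies g'(t*) = g(t*)/(T + t*).
g'(t) = 0.56·150·t^-0.44. Setting 0.56·150·t^-0.44 = 150·t^0.56/(13+t) gives 0.56(13+t) = t, so 0.44·t = 0.56×13.
t* = 0.56×13/0.44 = 16.55 min.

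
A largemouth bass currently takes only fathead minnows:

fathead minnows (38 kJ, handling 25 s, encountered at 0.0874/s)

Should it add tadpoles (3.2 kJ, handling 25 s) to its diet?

Intake rate on the current diet: R = (0.0874×38) / (1 + 0.0874×25) = 3.321/3.185 = 1.043 kJ/s.
Profitability of tadpoles: 3.2/25 = 0.128 kJ/s.
0.128 < 1.043, so adding tadpoles would lower the average — exclude it.

No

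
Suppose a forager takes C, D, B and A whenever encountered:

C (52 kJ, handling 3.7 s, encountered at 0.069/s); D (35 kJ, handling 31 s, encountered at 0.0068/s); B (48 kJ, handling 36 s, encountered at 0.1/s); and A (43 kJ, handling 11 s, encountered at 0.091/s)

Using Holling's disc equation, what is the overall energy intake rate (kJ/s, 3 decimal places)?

2.067 kJ/s

R = (0.069×52 + 0.0068×35 + 0.1×48 + 0.091×43) / (1 + 0.069×3.7 + 0.0068×31 + 0.1×36 + 0.091×11) = 12.54/6.067 = 2.067 kJ/s.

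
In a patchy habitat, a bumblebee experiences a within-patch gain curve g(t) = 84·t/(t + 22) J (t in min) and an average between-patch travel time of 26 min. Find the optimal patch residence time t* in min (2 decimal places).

23.92 min

Optimal t* satisfies g'(t*) = g(t*)/(T + t*).
g'(t) = 84·22/(t + 22)². Setting 84·22/(t+22)² = 84t/[(t+22)(26+t)] gives 22(26+t) = t(t+22), so t² = 22×26 = 572.
t* = √572 = 23.92 min.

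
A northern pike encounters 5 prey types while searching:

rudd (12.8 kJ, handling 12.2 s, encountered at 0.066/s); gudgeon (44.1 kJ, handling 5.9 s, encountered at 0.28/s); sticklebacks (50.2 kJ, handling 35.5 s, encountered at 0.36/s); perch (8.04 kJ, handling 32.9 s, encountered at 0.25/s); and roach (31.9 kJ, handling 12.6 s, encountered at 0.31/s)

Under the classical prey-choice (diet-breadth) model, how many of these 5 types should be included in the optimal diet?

1

Profitabilities (E/h, kJ/s): gudgeon 7.47, roach 2.53, sticklebacks 1.41, rudd 1.05, perch 0.244. Add prey in this order while the next type's profitability exceeds the intake rate on those already taken.
Rate on top 1: 4.656. roach: 2.53 < 4.656 → exclude; stop.
Optimal diet: gudgeon — 1 of 5 types.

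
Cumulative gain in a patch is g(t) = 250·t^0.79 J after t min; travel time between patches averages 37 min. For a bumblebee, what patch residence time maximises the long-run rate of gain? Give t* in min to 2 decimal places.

Maximise g(t)/(T+t): set derivative to zero → g'(t)(T+t) = g(t).
g'(t) = 0.79·250·t^-0.21. Setting 0.79·250·t^-0.21 = 250·t^0.79/(37+t) gives 0.79(37+t) = t, so 0.21·t = 0.79×37.
t* = 0.79×37/0.21 = 139.2 min.

139.19 min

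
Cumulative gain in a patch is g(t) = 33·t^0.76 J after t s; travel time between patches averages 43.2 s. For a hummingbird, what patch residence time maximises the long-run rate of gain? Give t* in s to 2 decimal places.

136.80 s

Optimal t* satisfies g'(t*) = g(t*)/(T + t*).
g'(t) = 0.76·33·t^-0.24. Setting 0.76·33·t^-0.24 = 33·t^0.76/(43.2+t) gives 0.76(43.2+t) = t, so 0.24·t = 0.76×43.2.
t* = 0.76×43.2/0.24 = 136.8 s.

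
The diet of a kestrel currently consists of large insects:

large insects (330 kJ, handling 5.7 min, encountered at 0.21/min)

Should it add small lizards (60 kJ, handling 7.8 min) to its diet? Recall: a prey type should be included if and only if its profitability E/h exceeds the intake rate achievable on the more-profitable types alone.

Current rate: (0.21×330)/(1 + 0.21×5.7) = 31.54 kJ/min.
Profitability of small lizards: 60/7.8 = 7.692 kJ/min.
7.692 < 31.54, so adding small lizards would lower the average — exclude it.

No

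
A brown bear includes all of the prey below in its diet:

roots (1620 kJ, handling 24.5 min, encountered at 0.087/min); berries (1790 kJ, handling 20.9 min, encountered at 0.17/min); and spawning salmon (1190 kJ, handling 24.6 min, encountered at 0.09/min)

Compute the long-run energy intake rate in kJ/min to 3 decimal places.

62.071 kJ/min

Energy encountered per unit search time: 0.087×1620 + 0.17×1790 + 0.09×1190 = 552.3 kJ/min.
Handling time per unit search time: 0.087×24.5 + 0.17×20.9 + 0.09×24.6 = 7.899.
Rate = 552.3/(1 + 7.899) = 62.07 kJ/min.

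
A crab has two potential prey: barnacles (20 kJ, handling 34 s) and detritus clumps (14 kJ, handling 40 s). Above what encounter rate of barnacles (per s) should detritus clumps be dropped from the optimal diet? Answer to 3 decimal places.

0.043 per s

Drop detritus clumps once their profitability E₂/h₂ falls below the rate achievable on barnacles alone: E₂/h₂ = λE₁/(1 + λh₁).
Solve for λ: λE₁h₂ = E₂(1 + λh₁) → λ(E₁h₂ − E₂h₁) = E₂ → λ = E₂/(E₁h₂ − E₂h₁).
λ = 14/(20×40 − 14×34) = 14/324 = 0.04321 per s.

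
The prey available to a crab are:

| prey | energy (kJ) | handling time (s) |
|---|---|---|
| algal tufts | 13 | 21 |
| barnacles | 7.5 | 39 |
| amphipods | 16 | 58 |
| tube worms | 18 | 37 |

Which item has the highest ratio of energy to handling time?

algal tufts

Profitability E/h (kJ/s): algal tufts = 13/21 = 0.619, barnacles = 7.5/39 = 0.192, amphipods = 16/58 = 0.276, tube worms = 18/37 = 0.486.
Ranked: algal tufts > tube worms > amphipods > barnacles.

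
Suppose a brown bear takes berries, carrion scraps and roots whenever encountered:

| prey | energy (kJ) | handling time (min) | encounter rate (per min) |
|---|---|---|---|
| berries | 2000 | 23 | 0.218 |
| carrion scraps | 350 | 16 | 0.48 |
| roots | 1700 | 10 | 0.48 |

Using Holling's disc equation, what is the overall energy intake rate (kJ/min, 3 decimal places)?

76.782 kJ/min

R = Σλ_iE_i / (1 + Σλ_ih_i)
Numerator: 0.218×2000 + 0.48×350 + 0.48×1700 = 1420
Denominator: 1 + 0.218×23 + 0.48×16 + 0.48×10 = 18.49
R = 1420/18.49 = 76.78 kJ/min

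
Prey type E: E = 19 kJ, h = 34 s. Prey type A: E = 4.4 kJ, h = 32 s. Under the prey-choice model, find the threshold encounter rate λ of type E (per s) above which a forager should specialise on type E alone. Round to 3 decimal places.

0.010 per s

At the threshold, the rate on type E alone equals the profitability of type A: λ·19/(1 + λ·34) = 4.4/32 = 0.1375.
Rearranging, λ(19 − 0.1375×34) = 0.1375, so λ = 0.1375/14.32 = 0.009599 per s.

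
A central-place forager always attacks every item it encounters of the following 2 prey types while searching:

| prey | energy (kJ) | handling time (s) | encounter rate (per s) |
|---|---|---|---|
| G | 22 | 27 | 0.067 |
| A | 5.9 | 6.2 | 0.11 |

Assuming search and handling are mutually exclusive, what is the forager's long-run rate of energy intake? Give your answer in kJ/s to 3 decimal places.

R = (0.067×22 + 0.11×5.9) / (1 + 0.067×27 + 0.11×6.2) = 2.123/3.491 = 0.6081 kJ/s.

0.608 kJ/s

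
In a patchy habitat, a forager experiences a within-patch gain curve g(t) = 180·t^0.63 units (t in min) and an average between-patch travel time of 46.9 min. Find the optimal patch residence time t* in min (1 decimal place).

By the marginal value theorem, leave when the instantaneous gain rate g'(t) equals the habitat-wide average g(t)/(T + t).
g'(t) = 0.63·180·t^-0.37. Setting 0.63·180·t^-0.37 = 180·t^0.63/(46.9+t) gives 0.63(46.9+t) = t, so 0.37·t = 0.63×46.9.
t* = 0.63×46.9/0.37 = 79.86 min.

79.9 min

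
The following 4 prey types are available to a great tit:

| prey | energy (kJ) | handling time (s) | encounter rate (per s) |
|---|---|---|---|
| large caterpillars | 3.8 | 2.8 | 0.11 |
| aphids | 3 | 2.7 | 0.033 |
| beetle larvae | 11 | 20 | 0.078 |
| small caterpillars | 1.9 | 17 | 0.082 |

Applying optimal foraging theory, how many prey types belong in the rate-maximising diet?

3

E/h in descending order: large caterpillars 1.36, aphids 1.11, beetle larvae 0.55, small caterpillars 0.112 kJ/s. The optimal diet is the largest prefix of this list for which every included type satisfies E_i/h_i > R on the types above it.
Rate on top 1: 0.3196. aphids: 1.11 > 0.3196 → include.
Rate on top 2: 0.3701. beetle larvae: 0.55 > 0.3701 → include.
Rate on top 3: 0.465. small caterpillars: 0.112 < 0.465 → exclude; stop.
Optimal diet: large caterpillars, aphids, beetle larvae — 3 of 4 types.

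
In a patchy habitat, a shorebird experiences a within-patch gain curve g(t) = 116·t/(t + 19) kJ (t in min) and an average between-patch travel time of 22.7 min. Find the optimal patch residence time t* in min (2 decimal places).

20.77 min

By the marginal value theorem, leave when the instantaneous gain rate g'(t) equals the habitat-wide average g(t)/(T + t).
g'(t) = 116·19/(t + 19)². Setting 116·19/(t+19)² = 116t/[(t+19)(22.7+t)] gives 19(22.7+t) = t(t+19), so t² = 19×22.7 = 431.3.
t* = √431.3 = 20.77 min.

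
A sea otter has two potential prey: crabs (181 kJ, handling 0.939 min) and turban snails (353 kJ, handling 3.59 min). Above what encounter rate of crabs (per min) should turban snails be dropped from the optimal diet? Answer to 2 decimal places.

The zero-one rule: include turban snails iff E₂/h₂ > λE₁/(1+λh₁). Equality gives the switch point.
λE₁h₂ = E₂ + λE₂h₁ ⇒ λ = E₂/(E₁h₂ − E₂h₁) = 353/(649.8 − 331.5) = 1.109 per min.

1.11 per min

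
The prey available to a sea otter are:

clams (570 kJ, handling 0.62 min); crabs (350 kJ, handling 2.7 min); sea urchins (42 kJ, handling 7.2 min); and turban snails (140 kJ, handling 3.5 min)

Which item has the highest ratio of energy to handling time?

clams

Profitability E/h (kJ/min): clams = 570/0.62 = 919, crabs = 350/2.7 = 130, sea urchins = 42/7.2 = 5.83, turban snails = 140/3.5 = 40.
Ranked: clams > crabs > turban snails > sea urchins.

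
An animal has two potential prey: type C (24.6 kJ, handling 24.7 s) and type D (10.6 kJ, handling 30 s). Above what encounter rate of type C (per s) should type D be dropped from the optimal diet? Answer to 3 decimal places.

The zero-one rule: include type D iff E₂/h₂ > λE₁/(1+λh₁). Equality gives the switch point.
λE₁h₂ = E₂ + λE₂h₁ ⇒ λ = E₂/(E₁h₂ − E₂h₁) = 10.6/(738 − 261.8) = 0.02226 per s.

0.022 per s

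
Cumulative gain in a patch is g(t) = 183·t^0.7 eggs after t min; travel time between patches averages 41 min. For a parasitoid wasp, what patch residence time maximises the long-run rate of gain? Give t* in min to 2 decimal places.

95.67 min

By the marginal value theorem, leave when the instantaneous gain rate g'(t) equals the habitat-wide average g(t)/(T + t).
g'(t) = 0.7·183·t^-0.3. Setting 0.7·183·t^-0.3 = 183·t^0.7/(41+t) gives 0.7(41+t) = t, so 0.30·t = 0.7×41.
t* = 0.7×41/0.30 = 95.67 min.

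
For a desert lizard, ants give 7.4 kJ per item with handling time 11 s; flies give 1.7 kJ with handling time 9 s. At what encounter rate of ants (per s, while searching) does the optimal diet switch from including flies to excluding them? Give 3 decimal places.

0.035 per s

Drop flies once their profitability E₂/h₂ falls below the rate achievable on ants alone: E₂/h₂ = λE₁/(1 + λh₁).
Solve for λ: λE₁h₂ = E₂(1 + λh₁) → λ(E₁h₂ − E₂h₁) = E₂ → λ = E₂/(E₁h₂ − E₂h₁).
λ = 1.7/(7.4×9 − 1.7×11) = 1.7/47.9 = 0.03549 per s.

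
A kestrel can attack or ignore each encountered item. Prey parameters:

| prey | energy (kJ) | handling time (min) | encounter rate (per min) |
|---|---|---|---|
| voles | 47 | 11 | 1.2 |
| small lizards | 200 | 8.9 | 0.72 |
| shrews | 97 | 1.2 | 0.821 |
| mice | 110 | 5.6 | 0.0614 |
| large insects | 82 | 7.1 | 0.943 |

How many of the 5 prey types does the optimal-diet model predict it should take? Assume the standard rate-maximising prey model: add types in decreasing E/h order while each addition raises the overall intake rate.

1

Profitabilities (E/h, kJ/min): shrews 80.8, small lizards 22.5, mice 19.6, large insects 11.5, voles 4.27. Add prey in this order while the next type's profitability exceeds the intake rate on those already taken.
Rate on top 1: 40.12. small lizards: 22.5 < 40.12 → exclude; stop.
Optimal diet: shrews — 1 of 5 types.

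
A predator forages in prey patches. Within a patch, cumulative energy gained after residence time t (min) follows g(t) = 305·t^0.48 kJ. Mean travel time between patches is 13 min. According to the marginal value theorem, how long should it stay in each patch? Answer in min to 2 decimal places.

12.00 min

Maximise g(t)/(T+t): set derivative to zero → g'(t)(T+t) = g(t).
g'(t) = 0.48·305·t^-0.52. Setting 0.48·305·t^-0.52 = 305·t^0.48/(13+t) gives 0.48(13+t) = t, so 0.52·t = 0.48×13.
t* = 0.48×13/0.52 = 12 min.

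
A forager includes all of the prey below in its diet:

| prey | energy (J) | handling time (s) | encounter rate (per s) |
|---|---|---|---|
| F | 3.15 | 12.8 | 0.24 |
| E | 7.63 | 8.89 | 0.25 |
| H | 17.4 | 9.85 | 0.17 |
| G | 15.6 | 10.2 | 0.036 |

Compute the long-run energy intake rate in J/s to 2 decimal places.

0.74 J/s

R = (0.24×3.15 + 0.25×7.63 + 0.17×17.4 + 0.036×15.6) / (1 + 0.24×12.8 + 0.25×8.89 + 0.17×9.85 + 0.036×10.2) = 6.183/8.336 = 0.7417 J/s.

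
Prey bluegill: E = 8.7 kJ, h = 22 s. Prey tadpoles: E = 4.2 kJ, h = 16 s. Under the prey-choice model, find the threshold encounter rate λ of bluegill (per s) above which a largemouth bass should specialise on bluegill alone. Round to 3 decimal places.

0.090 per s

The zero-one rule: include tadpoles iff E₂/h₂ > λE₁/(1+λh₁). Equality gives the switch point.
λE₁h₂ = E₂ + λE₂h₁ ⇒ λ = E₂/(E₁h₂ − E₂h₁) = 4.2/(139.2 − 92.4) = 0.08974 per s.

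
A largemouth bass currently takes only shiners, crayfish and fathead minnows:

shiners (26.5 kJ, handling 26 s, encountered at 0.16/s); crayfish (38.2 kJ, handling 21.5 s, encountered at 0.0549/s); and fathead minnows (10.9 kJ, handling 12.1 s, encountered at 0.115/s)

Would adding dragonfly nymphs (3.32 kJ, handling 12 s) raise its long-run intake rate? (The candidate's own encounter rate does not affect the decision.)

No

Current rate: (0.16×26.5 + 0.0549×38.2 + 0.115×10.9)/(1 + 0.16×26 + 0.0549×21.5 + 0.115×12.1) = 0.9817 kJ/s.
dragonfly nymphs: E/h = 3.32/12 = 0.2767 kJ/s.
0.2767 < 0.9817, so adding dragonfly nymphs would lower the average — exclude it.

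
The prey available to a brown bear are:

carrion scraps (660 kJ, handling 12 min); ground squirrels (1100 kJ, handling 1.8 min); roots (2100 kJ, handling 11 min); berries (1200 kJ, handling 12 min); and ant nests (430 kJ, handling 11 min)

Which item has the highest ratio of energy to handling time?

ground squirrels

In descending order of E/h:
ground squirrels: 1100/1.8 = 611 kJ/min
roots: 2100/11 = 191 kJ/min
berries: 1200/12 = 100 kJ/min
carrion scraps: 660/12 = 55 kJ/min
ant nests: 430/11 = 39.1 kJ/min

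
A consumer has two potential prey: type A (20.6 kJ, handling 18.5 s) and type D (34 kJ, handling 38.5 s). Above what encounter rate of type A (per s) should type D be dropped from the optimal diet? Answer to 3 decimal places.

0.207 per s

At the threshold, the rate on type A alone equals the profitability of type D: λ·20.6/(1 + λ·18.5) = 34/38.5 = 0.8831.
Rearranging, λ(20.6 − 0.8831×18.5) = 0.8831, so λ = 0.8831/4.262 = 0.2072 per s.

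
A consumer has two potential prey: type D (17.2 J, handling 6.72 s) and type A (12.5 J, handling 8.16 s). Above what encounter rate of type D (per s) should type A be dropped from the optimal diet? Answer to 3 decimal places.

0.222 per s

The zero-one rule: include type A iff E₂/h₂ > λE₁/(1+λh₁). Equality gives the switch point.
λE₁h₂ = E₂ + λE₂h₁ ⇒ λ = E₂/(E₁h₂ − E₂h₁) = 12.5/(140.4 − 84) = 0.2218 per s.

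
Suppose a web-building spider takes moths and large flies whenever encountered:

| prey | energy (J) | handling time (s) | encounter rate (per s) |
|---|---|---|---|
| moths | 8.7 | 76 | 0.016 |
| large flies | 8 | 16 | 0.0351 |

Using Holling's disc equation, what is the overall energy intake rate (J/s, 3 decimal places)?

0.151 J/s

R = Σλ_iE_i / (1 + Σλ_ih_i)
Numerator: 0.016×8.7 + 0.0351×8 = 0.42
Denominator: 1 + 0.016×76 + 0.0351×16 = 2.778
R = 0.42/2.778 = 0.1512 J/s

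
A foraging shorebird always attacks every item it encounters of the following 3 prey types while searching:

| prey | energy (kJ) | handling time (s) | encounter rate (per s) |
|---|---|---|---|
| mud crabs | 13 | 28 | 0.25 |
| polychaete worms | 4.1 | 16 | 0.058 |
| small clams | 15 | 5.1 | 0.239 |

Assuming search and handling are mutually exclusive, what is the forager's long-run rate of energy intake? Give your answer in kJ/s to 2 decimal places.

0.70 kJ/s

R = (0.25×13 + 0.058×4.1 + 0.239×15) / (1 + 0.25×28 + 0.058×16 + 0.239×5.1) = 7.073/10.15 = 0.697 kJ/s.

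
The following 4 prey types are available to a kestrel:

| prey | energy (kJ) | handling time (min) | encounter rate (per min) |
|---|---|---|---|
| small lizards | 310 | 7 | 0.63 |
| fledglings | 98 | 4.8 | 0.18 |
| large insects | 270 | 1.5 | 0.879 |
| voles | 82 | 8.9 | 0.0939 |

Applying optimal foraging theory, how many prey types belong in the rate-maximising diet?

1

E/h in descending order: large insects 180, small lizards 44.3, fledglings 20.4, voles 9.21 kJ/min. The optimal diet is the largest prefix of this list for which every included type satisfies E_i/h_i > R on the types above it.
Rate on top 1: 102.4. small lizards: 44.3 < 102.4 → exclude; stop.
Optimal diet: large insects — 1 of 4 types.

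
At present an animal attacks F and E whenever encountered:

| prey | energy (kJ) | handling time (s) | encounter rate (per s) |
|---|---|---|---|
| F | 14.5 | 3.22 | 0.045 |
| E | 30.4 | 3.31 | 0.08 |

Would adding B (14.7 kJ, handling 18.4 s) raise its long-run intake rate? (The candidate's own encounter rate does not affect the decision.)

Current rate: (0.045×14.5 + 0.08×30.4)/(1 + 0.045×3.22 + 0.08×3.31) = 2.188 kJ/s.
Profitability of B: 14.7/18.4 = 0.7989 kJ/s.
Since 0.7989 < R, time spent handling B is better spent searching.

No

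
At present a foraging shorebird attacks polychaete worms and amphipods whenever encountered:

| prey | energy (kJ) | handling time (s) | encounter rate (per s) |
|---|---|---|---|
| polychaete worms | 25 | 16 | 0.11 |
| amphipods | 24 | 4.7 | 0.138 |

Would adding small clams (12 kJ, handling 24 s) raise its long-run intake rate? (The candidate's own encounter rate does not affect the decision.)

No

On polychaete worms and amphipods alone, R = ΣλE/(1+Σλh) = 6.062/3.409 = 1.778 kJ/s.
small clams: E/h = 12/24 = 0.5 kJ/s.
0.5 < 1.778, so adding small clams would lower the average — exclude it.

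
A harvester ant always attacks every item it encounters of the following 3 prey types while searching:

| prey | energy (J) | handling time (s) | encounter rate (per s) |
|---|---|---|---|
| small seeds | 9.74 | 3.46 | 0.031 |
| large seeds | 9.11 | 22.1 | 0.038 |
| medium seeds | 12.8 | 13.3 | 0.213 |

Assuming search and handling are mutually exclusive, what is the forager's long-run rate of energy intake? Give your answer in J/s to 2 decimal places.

R = Σλ_iE_i / (1 + Σλ_ih_i)
Numerator: 0.031×9.74 + 0.038×9.11 + 0.213×12.8 = 3.375
Denominator: 1 + 0.031×3.46 + 0.038×22.1 + 0.213×13.3 = 4.78
R = 3.375/4.78 = 0.706 J/s

0.71 J/s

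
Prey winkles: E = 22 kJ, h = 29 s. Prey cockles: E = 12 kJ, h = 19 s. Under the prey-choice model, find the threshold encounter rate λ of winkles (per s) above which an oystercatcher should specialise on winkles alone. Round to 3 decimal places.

0.171 per s

At the threshold, the rate on winkles alone equals the profitability of cockles: λ·22/(1 + λ·29) = 12/19 = 0.6316.
Rearranging, λ(22 − 0.6316×29) = 0.6316, so λ = 0.6316/3.684 = 0.1714 per s.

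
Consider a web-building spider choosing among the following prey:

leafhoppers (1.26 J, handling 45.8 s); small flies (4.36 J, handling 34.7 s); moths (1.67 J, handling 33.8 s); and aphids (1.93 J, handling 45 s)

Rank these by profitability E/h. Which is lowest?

leafhoppers

In descending order of E/h:
small flies: 4.36/34.7 = 0.126 J/s
moths: 1.67/33.8 = 0.0494 J/s
aphids: 1.93/45 = 0.0429 J/s
leafhoppers: 1.26/45.8 = 0.0275 J/s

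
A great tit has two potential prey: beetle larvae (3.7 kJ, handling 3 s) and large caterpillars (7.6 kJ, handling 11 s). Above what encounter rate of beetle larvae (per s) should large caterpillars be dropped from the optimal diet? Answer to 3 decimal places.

0.425 per s

Drop large caterpillars once their profitability E₂/h₂ falls below the rate achievable on beetle larvae alone: E₂/h₂ = λE₁/(1 + λh₁).
Solve for λ: λE₁h₂ = E₂(1 + λh₁) → λ(E₁h₂ − E₂h₁) = E₂ → λ = E₂/(E₁h₂ − E₂h₁).
λ = 7.6/(3.7×11 − 7.6×3) = 7.6/17.9 = 0.4246 per s.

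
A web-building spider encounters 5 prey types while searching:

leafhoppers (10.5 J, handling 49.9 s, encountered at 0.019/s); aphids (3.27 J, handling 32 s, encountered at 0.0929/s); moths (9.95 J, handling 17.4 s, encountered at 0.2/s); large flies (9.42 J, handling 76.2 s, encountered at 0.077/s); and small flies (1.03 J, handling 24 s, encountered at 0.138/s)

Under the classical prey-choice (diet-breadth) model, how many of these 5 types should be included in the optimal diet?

1

Rank by E/h (J/s): moths 0.572, leafhoppers 0.21, large flies 0.124, aphids 0.102, small flies 0.0429. Include each in turn until the next type's E/h falls below the running intake rate.
Rate on top 1: 0.4442. leafhoppers: 0.21 < 0.4442 → exclude; stop.
Optimal diet: moths — 1 of 5 types.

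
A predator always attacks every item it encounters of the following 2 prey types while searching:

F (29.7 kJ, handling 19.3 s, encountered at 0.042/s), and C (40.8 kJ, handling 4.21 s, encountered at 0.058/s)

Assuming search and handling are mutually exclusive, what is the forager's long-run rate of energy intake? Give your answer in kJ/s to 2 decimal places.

R = (0.042×29.7 + 0.058×40.8) / (1 + 0.042×19.3 + 0.058×4.21) = 3.614/2.055 = 1.759 kJ/s.

1.76 kJ/s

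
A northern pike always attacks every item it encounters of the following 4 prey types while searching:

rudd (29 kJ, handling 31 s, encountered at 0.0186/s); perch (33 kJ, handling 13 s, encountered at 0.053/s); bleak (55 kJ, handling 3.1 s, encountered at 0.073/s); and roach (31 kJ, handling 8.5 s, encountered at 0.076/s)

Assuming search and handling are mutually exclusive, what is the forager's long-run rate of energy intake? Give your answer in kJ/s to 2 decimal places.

Energy encountered per unit search time: 0.0186×29 + 0.053×33 + 0.073×55 + 0.076×31 = 8.659 kJ/s.
Handling time per unit search time: 0.0186×31 + 0.053×13 + 0.073×3.1 + 0.076×8.5 = 2.138.
Rate = 8.659/(1 + 2.138) = 2.76 kJ/s.

2.76 kJ/s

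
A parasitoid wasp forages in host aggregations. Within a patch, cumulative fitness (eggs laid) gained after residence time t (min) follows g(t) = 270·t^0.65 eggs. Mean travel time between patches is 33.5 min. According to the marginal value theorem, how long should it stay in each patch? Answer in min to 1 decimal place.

62.2 min

By the marginal value theorem, leave when the instantaneous gain rate g'(t) equals the habitat-wide average g(t)/(T + t).
g'(t) = 0.65·270·t^-0.35. Setting 0.65·270·t^-0.35 = 270·t^0.65/(33.5+t) gives 0.65(33.5+t) = t, so 0.35·t = 0.65×33.5.
t* = 0.65×33.5/0.35 = 62.21 min.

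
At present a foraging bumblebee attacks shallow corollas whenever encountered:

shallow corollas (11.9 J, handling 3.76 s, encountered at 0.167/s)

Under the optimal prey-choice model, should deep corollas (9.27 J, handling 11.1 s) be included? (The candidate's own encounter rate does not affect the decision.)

Intake rate on the current diet: R = (0.167×11.9) / (1 + 0.167×3.76) = 1.987/1.628 = 1.221 J/s.
deep corollas: E/h = 9.27/11.1 = 0.8351 J/s.
0.8351 < 1.221, so adding deep corollas would lower the average — exclude it.

No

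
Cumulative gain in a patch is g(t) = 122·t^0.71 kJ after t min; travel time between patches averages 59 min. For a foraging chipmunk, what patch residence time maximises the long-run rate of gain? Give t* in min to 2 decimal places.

Maximise g(t)/(T+t): set derivative to zero → g'(t)(T+t) = g(t).
g'(t) = 0.71·122·t^-0.29. Setting 0.71·122·t^-0.29 = 122·t^0.71/(59+t) gives 0.71(59+t) = t, so 0.29·t = 0.71×59.
t* = 0.71×59/0.29 = 144.4 min.

144.45 min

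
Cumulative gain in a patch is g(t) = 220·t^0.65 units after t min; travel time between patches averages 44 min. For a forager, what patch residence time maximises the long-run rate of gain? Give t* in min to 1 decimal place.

81.7 min

Maximise g(t)/(T+t): set derivative to zero → g'(t)(T+t) = g(t).
g'(t) = 0.65·220·t^-0.35. Setting 0.65·220·t^-0.35 = 220·t^0.65/(44+t) gives 0.65(44+t) = t, so 0.35·t = 0.65×44.
t* = 0.65×44/0.35 = 81.71 min.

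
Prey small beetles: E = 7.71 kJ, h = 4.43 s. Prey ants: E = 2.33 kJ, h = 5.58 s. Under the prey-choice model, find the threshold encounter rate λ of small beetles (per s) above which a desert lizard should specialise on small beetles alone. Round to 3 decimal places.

0.071 per s

Drop ants once their profitability E₂/h₂ falls below the rate achievable on small beetles alone: E₂/h₂ = λE₁/(1 + λh₁).
Solve for λ: λE₁h₂ = E₂(1 + λh₁) → λ(E₁h₂ − E₂h₁) = E₂ → λ = E₂/(E₁h₂ − E₂h₁).
λ = 2.33/(7.71×5.58 − 2.33×4.43) = 2.33/32.7 = 0.07125 per s.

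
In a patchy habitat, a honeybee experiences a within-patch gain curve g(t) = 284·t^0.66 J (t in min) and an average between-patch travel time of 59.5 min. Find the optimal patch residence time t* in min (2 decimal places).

Optimal t* satisfies g'(t*) = g(t*)/(T + t*).
g'(t) = 0.66·284·t^-0.34. Setting 0.66·284·t^-0.34 = 284·t^0.66/(59.5+t) gives 0.66(59.5+t) = t, so 0.34·t = 0.66×59.5.
t* = 0.66×59.5/0.34 = 115.5 min.

115.50 min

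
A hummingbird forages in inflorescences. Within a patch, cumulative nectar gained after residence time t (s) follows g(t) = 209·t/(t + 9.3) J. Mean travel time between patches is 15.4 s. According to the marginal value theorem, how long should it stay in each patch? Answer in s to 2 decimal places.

By the marginal value theorem, leave when the instantaneous gain rate g'(t) equals the habitat-wide average g(t)/(T + t).
g'(t) = 209·9.3/(t + 9.3)². Setting 209·9.3/(t+9.3)² = 209t/[(t+9.3)(15.4+t)] gives 9.3(15.4+t) = t(t+9.3), so t² = 9.3×15.4 = 143.2.
t* = √143.2 = 11.97 s.

11.97 s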